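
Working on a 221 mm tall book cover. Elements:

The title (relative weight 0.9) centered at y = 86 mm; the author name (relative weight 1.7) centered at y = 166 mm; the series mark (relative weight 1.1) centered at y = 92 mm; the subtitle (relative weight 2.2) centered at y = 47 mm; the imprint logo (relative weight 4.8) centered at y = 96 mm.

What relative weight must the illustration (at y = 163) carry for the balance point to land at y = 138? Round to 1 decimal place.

Fixed elements: Σw = 0.9 + 1.7 + 1.1 + 2.2 + 4.8 = 10.7, Σw·y = 0.9·86 + 1.7·166 + 1.1·92 + 2.2·47 + 4.8·96 = 1025.0.
Balance at y = 138 requires (1025.0 + w·163) / (10.7 + w) = 138.
Rearranging, w·(163 − 138) = 138·10.7 − 1025.0 = 451.6, so w ≈ 451.6/25 = 18.06.

w ≈ 18.1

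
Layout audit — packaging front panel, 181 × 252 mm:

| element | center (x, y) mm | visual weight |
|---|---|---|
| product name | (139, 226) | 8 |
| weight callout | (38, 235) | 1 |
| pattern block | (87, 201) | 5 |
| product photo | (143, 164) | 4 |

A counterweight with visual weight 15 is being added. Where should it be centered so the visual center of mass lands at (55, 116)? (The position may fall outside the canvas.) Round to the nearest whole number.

(-23, 8)

New total weight: (8 + 1 + 5 + 4) + 15 = 33.
x: target moment 33×55 = 1815; current 8·139 + 1·38 + 5·87 + 4·143 = 2157; the counterweight supplies -342, so x = -342/15 ≈ -22.80.
y: target moment 33×116 = 3828; current 8·226 + 1·235 + 5·201 + 4·164 = 3704; the counterweight supplies 124, so y = 124/15 ≈ 8.27.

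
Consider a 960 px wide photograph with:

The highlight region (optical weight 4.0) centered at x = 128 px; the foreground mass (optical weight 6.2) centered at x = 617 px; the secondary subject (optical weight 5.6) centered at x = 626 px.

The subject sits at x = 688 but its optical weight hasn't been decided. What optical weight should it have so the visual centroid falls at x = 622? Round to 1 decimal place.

Known weights sum to 4.0 + 6.2 + 5.6 = 15.8; their moment is 4.0·128 + 6.2·617 + 5.6·626 = 7843.0.
Set Σw·x/Σw = 622: (7843.0 + 688w) = 622·(15.8 + w).
Rearranging, w·(688 − 622) = 622·15.8 − 7843.0 = 1984.6, so w ≈ 1984.6/66 = 30.07.

w ≈ 30.1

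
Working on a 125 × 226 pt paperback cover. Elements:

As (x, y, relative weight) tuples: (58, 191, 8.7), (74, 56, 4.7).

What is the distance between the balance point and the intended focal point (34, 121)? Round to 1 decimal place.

≈ 37.3 pt

Σw = 8.7 + 4.7 = 13.4.
x-moment: 8.7·58 + 4.7·74 = 852.4; centroid 852.4/13.4 ≈ 63.61.
y-moment: 8.7·191 + 4.7·56 = 1924.9; centroid 1924.9/13.4 ≈ 143.65.
Relative to (34, 121): Δ = (29.61, 22.65); |Δ| = √(29.61² + 22.65²) ≈ 37.28.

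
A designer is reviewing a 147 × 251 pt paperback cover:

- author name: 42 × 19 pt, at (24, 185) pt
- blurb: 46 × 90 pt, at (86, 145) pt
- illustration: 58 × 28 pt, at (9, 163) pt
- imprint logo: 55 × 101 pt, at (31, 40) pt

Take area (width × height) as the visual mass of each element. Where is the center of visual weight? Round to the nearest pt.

Taking area as weight: author name 42·19 = 798, blurb 46·90 = 4140, illustration 58·28 = 1624, imprint logo 55·101 = 5555. Sum 12117.
x-moment: 798·24 + 4140·86 + 1624·9 + 5555·31 = 562013; centroid 562013/12117 ≈ 46.38.
y-moment: 798·185 + 4140·145 + 1624·163 + 5555·40 = 1234842; centroid 1234842/12117 ≈ 101.91.

(46, 102)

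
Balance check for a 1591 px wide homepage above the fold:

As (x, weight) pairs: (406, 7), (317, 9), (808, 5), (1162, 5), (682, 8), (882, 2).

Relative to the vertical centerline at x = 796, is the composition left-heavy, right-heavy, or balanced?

left-heavy

Total weight = 7 + 9 + 5 + 5 + 8 + 2 = 36.
x: moment 22765 / weight 36 ≈ 632.36
632.4 lies left of the midline 796, so the layout is left-heavy.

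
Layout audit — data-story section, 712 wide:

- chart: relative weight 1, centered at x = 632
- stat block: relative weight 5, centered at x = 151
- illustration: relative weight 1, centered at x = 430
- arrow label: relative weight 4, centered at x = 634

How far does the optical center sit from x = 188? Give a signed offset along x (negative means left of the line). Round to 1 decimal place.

Weights sum to 1 + 5 + 1 + 4 = 11.
x-moment: 1·632 + 5·151 + 1·430 + 4·634 = 4353; centroid 4353/11 ≈ 395.73.
Offset from x = 188: 395.73 − 188 ≈ 207.73.

≈ 207.7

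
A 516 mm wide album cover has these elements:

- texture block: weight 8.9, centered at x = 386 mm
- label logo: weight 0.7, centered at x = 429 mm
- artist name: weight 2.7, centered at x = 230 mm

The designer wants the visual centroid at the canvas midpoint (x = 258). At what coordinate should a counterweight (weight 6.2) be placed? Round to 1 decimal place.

x ≈ 67.1

New total weight: (8.9 + 0.7 + 2.7) + 6.2 = 18.5.
x: need Σw·x = 18.5·258 = 4773.0. Existing = 8.9·386 + 0.7·429 + 2.7·230 = 4356.7. Remainder 416.3 / 6.2 ≈ 67.15.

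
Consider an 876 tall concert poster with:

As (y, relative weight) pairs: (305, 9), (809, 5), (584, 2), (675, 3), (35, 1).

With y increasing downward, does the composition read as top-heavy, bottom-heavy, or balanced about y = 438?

bottom-heavy

Total weight = 9 + 5 + 2 + 3 + 1 = 20.
Σw·y = 9·305 + 5·809 + 2·584 + 3·675 + 1·35 = 10018, so ȳ = 10018/20 ≈ 500.90.
Since 500.9 is below (larger y than) 438, the composition reads bottom-heavy.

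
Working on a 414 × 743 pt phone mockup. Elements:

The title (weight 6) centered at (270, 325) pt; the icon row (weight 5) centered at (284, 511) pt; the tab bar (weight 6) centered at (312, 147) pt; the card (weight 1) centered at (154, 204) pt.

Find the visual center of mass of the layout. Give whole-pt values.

(281, 311)

Σw = 6 + 5 + 6 + 1 = 18.
x: (6·270 + 5·284 + 6·312 + 1·154) / 18 = 5066 / 18 ≈ 281.44
y: (6·325 + 5·511 + 6·147 + 1·204) / 18 = 5591 / 18 ≈ 310.61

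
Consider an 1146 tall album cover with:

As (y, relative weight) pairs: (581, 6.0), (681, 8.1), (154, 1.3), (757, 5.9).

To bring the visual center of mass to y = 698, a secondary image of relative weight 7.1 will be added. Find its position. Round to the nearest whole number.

New total weight: (6.0 + 8.1 + 1.3 + 5.9) + 7.1 = 28.4.
y: need Σw·y = 28.4·698 = 19823.2. Existing = 6.0·581 + 8.1·681 + 1.3·154 + 5.9·757 = 13668.6. Remainder 6154.6 / 7.1 ≈ 866.85.

y ≈ 867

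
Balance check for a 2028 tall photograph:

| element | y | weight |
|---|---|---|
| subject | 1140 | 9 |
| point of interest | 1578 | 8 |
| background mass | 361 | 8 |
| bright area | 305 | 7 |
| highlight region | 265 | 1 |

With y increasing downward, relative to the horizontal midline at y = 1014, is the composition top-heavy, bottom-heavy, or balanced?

Weights sum to 9 + 8 + 8 + 7 + 1 = 33.
y-moment: 9·1140 + 8·1578 + 8·361 + 7·305 + 1·265 = 28172; centroid 28172/33 ≈ 853.70.
853.7 vs midline 1014 → top-heavy.

top-heavy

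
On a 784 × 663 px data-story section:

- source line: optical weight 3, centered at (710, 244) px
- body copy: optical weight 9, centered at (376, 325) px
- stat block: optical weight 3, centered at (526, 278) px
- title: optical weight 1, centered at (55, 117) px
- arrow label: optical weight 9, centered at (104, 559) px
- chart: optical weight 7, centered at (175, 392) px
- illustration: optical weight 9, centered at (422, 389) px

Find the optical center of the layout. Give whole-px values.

Σw = 3 + 9 + 3 + 1 + 9 + 7 + 9 = 41.
x-moment: 3·710 + 9·376 + 3·526 + 1·55 + 9·104 + 7·175 + 9·422 = 13106; centroid 13106/41 ≈ 319.66.
y-moment: 3·244 + 9·325 + 3·278 + 1·117 + 9·559 + 7·392 + 9·389 = 15884; centroid 15884/41 ≈ 387.41.

(320, 387)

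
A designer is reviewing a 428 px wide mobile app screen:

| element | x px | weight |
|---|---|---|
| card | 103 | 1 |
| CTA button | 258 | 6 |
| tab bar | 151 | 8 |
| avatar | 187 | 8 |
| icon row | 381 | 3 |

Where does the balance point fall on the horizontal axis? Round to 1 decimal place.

x ≈ 211.5

Weights sum to 1 + 6 + 8 + 8 + 3 = 26.
x-moment: 1·103 + 6·258 + 8·151 + 8·187 + 3·381 = 5498; centroid 5498/26 ≈ 211.46.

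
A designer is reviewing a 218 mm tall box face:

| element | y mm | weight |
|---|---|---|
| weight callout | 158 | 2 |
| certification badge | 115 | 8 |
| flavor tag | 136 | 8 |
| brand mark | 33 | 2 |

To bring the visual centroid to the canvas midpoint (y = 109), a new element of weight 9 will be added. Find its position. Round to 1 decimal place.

New total weight: (2 + 8 + 8 + 2) + 9 = 29.
y: target moment 29×109 = 3161; current 2·158 + 8·115 + 8·136 + 2·33 = 2390; the new element supplies 771, so y = 771/9 ≈ 85.67.

y ≈ 85.7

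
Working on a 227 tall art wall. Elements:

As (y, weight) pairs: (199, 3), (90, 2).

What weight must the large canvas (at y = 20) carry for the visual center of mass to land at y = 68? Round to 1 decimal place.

Fixed elements: Σw = 3 + 2 = 5, Σw·y = 3·199 + 2·90 = 777.
Set Σw·y/Σw = 68: (777 + 20w) = 68·(5 + w).
Solving: w = (68·5 − 777) / (20 − 68) = -437 / -48 ≈ 9.10.

w ≈ 9.1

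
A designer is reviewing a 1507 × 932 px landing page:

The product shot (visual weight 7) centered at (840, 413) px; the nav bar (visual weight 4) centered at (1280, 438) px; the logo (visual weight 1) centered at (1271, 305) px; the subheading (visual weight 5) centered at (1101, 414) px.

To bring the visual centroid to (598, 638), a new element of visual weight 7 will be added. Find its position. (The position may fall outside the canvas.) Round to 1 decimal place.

After adding the new element, total weight = 7 + 4 + 1 + 5 + 7 = 24.
Along x: (17776 + 7·x) / 24 = 598 (existing moment 7·840 + 4·1280 + 1·1271 + 5·1101 = 17776) ⇒ x = (14352 − 17776) / 7 ≈ -489.14.
Along y: (7018 + 7·y) / 24 = 638 (existing moment 7·413 + 4·438 + 1·305 + 5·414 = 7018) ⇒ y = (15312 − 7018) / 7 ≈ 1184.86.

(-489.1, 1184.9)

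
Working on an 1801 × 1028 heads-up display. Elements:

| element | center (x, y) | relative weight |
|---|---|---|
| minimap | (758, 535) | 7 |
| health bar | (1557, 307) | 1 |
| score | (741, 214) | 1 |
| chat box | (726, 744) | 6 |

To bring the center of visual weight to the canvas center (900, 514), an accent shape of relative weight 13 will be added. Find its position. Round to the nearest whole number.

New total weight: (7 + 1 + 1 + 6) + 13 = 28.
x: need Σw·x = 28·900 = 25200. Existing = 7·758 + 1·1557 + 1·741 + 6·726 = 11960. Remainder 13240 / 13 ≈ 1018.46.
y: need Σw·y = 28·514 = 14392. Existing = 7·535 + 1·307 + 1·214 + 6·744 = 8730. Remainder 5662 / 13 ≈ 435.54.

(1018, 436)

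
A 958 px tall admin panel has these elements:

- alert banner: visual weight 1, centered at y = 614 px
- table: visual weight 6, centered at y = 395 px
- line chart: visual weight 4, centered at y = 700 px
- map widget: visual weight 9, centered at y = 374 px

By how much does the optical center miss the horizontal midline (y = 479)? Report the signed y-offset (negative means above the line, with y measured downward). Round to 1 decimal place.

≈ -21.5 px

Weights sum to 1 + 6 + 4 + 9 = 20.
y: (1·614 + 6·395 + 4·700 + 9·374) / 20 = 9150 / 20 ≈ 457.50
Offset from y = 479: 457.50 − 479 ≈ -21.50.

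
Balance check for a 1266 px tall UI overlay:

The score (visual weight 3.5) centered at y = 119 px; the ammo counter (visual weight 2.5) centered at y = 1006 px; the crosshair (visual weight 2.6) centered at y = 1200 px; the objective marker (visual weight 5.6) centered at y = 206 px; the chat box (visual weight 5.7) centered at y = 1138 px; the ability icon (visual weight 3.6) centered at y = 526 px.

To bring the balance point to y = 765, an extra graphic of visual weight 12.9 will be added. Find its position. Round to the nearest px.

With the extra graphic, Σw becomes 3.5 + 2.5 + 2.6 + 5.6 + 5.7 + 3.6 + 12.9 = 36.4.
y: need Σw·y = 36.4·765 = 27846.0. Existing = 3.5·119 + 2.5·1006 + 2.6·1200 + 5.6·206 + 5.7·1138 + 3.6·526 = 15585.3. Remainder 12260.7 / 12.9 ≈ 950.44.

y ≈ 950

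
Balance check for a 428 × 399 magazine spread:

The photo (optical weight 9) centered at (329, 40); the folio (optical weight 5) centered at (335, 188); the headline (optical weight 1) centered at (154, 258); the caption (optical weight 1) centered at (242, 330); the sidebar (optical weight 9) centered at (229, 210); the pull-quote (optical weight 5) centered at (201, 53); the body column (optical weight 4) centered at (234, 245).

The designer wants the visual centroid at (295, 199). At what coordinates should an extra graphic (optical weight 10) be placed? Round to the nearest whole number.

(395, 373)

After adding the extra graphic, total weight = 9 + 5 + 1 + 1 + 9 + 5 + 4 + 10 = 44.
x: need Σw·x = 44·295 = 12980. Existing = 9·329 + 5·335 + 1·154 + 1·242 + 9·229 + 5·201 + 4·234 = 9034. Remainder 3946 / 10 ≈ 394.60.
y: need Σw·y = 44·199 = 8756. Existing = 9·40 + 5·188 + 1·258 + 1·330 + 9·210 + 5·53 + 4·245 = 5023. Remainder 3733 / 10 ≈ 373.30.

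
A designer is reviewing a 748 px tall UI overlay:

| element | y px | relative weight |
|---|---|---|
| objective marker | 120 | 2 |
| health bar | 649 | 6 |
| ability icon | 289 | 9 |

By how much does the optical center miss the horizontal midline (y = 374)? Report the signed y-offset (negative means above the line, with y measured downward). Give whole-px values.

Weights sum to 2 + 6 + 9 = 17.
y: (2·120 + 6·649 + 9·289) / 17 = 6735 / 17 ≈ 396.18
Against y = 374, that's 396.18 − 374 = 22.18.

≈ 22 px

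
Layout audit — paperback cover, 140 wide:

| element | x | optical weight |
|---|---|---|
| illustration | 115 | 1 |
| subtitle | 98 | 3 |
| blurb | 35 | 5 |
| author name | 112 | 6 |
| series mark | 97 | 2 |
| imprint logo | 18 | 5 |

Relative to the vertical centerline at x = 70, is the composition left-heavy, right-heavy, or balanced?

balanced

Total weight = 1 + 3 + 5 + 6 + 2 + 5 = 22.
x: moment 1540 / weight 22 ≈ 70.00
70.00 = 70 exactly: balanced.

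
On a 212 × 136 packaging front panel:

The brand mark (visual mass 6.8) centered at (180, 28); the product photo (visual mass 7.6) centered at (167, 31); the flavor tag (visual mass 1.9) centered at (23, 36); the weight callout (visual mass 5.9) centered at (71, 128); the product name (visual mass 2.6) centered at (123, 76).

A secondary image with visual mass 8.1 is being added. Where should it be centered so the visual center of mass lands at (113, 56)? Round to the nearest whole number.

After adding the secondary image, total weight = 6.8 + 7.6 + 1.9 + 5.9 + 2.6 + 8.1 = 32.9.
Along x: (3275.6 + 8.1·x) / 32.9 = 113 (existing moment 6.8·180 + 7.6·167 + 1.9·23 + 5.9·71 + 2.6·123 = 3275.6) ⇒ x = (3717.7 − 3275.6) / 8.1 ≈ 54.58.
Along y: (1447.2 + 8.1·y) / 32.9 = 56 (existing moment 6.8·28 + 7.6·31 + 1.9·36 + 5.9·128 + 2.6·76 = 1447.2) ⇒ y = (1842.4 − 1447.2) / 8.1 ≈ 48.79.

(55, 49)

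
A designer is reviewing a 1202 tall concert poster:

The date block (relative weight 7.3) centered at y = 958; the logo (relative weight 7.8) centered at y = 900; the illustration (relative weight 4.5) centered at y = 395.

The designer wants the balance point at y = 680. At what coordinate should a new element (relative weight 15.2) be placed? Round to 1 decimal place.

After adding the new element, total weight = 7.3 + 7.8 + 4.5 + 15.2 = 34.8.
y: need Σw·y = 34.8·680 = 23664.0. Existing = 7.3·958 + 7.8·900 + 4.5·395 = 15790.9. Remainder 7873.1 / 15.2 ≈ 517.97.

y ≈ 518.0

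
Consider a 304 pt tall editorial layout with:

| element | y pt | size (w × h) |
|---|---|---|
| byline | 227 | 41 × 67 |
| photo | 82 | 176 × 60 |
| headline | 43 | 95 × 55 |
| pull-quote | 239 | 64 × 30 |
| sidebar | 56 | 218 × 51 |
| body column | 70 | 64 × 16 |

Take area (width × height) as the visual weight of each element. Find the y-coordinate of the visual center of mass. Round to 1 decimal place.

y ≈ 88.0

Areas → weights: byline 41·67 = 2747, photo 176·60 = 10560, headline 95·55 = 5225, pull-quote 64·30 = 1920, sidebar 218·51 = 11118, body column 64·16 = 1024; Σw = 32594.
Σw·y = 2867332; ȳ = 2867332/32594 ≈ 87.97.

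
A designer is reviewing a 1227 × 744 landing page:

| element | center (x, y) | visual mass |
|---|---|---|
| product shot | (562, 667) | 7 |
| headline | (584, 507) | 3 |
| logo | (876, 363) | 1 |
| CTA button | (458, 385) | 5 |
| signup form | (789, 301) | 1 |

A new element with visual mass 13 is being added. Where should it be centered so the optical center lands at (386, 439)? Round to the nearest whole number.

(149, 338)

With the new element, Σw becomes 7 + 3 + 1 + 5 + 1 + 13 = 30.
Along x: (9641 + 13·x) / 30 = 386 (existing moment 7·562 + 3·584 + 1·876 + 5·458 + 1·789 = 9641) ⇒ x = (11580 − 9641) / 13 ≈ 149.15.
Along y: (8779 + 13·y) / 30 = 439 (existing moment 7·667 + 3·507 + 1·363 + 5·385 + 1·301 = 8779) ⇒ y = (13170 − 8779) / 13 ≈ 337.77.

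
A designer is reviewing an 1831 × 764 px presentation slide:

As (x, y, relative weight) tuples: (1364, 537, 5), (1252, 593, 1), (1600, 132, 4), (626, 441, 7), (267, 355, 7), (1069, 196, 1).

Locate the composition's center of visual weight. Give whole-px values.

Total weight = 5 + 1 + 4 + 7 + 7 + 1 = 25.
x: moment 21792 / weight 25 ≈ 871.68
y: moment 9574 / weight 25 ≈ 382.96

(872, 383)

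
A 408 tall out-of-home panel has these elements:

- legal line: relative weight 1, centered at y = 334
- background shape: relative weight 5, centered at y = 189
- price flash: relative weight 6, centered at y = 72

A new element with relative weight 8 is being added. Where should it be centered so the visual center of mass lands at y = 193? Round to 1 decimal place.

y ≈ 268.6

After adding the new element, total weight = 1 + 5 + 6 + 8 = 20.
y: need Σw·y = 20·193 = 3860. Existing = 1·334 + 5·189 + 6·72 = 1711. Remainder 2149 / 8 ≈ 268.62.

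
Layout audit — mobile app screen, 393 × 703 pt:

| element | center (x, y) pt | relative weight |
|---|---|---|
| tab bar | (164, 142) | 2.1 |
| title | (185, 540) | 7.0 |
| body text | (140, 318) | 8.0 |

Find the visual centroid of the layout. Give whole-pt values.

(161, 387)

Weights sum to 2.1 + 7.0 + 8.0 = 17.1.
x-moment: 2.1·164 + 7.0·185 + 8.0·140 = 2759.4; centroid 2759.4/17.1 ≈ 161.37.
y-moment: 2.1·142 + 7.0·540 + 8.0·318 = 6622.2; centroid 6622.2/17.1 ≈ 387.26.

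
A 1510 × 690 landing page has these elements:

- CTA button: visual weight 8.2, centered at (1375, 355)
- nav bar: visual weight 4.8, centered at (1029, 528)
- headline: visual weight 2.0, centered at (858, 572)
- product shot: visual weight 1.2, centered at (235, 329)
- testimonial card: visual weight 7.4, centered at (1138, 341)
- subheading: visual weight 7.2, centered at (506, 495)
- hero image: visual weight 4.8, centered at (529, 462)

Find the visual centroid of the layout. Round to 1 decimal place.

Total weight = 8.2 + 4.8 + 2.0 + 1.2 + 7.4 + 7.2 + 4.8 = 35.6.
Σw·x = 32815.8; x̄ = 32815.8/35.6 ≈ 921.79.
Σw·y = 15289.2; ȳ = 15289.2/35.6 ≈ 429.47.

(921.8, 429.5)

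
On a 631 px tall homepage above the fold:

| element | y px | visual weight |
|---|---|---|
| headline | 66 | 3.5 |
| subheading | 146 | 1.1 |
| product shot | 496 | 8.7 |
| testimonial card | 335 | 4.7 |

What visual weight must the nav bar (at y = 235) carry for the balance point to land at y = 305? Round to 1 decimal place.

Known weights sum to 3.5 + 1.1 + 8.7 + 4.7 = 18.0; their moment is 3.5·66 + 1.1·146 + 8.7·496 + 4.7·335 = 6281.3.
Balance at y = 305 requires (6281.3 + w·235) / (18.0 + w) = 305.
Solving: w = (305·18.0 − 6281.3) / (235 − 305) = -791.3 / -70 ≈ 11.30.

w ≈ 11.3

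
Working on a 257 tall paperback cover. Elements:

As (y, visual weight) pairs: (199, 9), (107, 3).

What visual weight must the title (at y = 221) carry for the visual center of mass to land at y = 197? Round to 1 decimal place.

Existing Σw = 12 (9 + 3); existing moment 9·199 + 3·107 = 2112.
Balance at y = 197 requires (2112 + w·221) / (12 + w) = 197.
So w = (197·12 − 2112)/(221 − 197) = 252/24 ≈ 10.50.

w ≈ 10.5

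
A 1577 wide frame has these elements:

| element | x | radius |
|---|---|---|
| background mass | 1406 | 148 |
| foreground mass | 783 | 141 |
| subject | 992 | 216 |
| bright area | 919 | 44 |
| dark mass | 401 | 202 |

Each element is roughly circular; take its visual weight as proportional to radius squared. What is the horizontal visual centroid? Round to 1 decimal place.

r² weights: background mass 148² = 21904, foreground mass 141² = 19881, subject 216² = 46656, bright area 44² = 1936, dark mass 202² = 40804. Total = 131181.
x: (21904·1406 + 19881·783 + 46656·992 + 1936·919 + 40804·401) / 131181 = 110788187 / 131181 ≈ 844.54

x ≈ 844.5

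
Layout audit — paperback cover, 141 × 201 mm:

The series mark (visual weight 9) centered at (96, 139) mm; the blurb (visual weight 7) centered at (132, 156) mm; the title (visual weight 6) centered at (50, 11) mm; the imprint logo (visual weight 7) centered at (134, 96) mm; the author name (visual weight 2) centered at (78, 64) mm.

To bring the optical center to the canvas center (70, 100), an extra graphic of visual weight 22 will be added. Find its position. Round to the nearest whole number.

After adding the extra graphic, total weight = 9 + 7 + 6 + 7 + 2 + 22 = 53.
x: target moment 53×70 = 3710; current 9·96 + 7·132 + 6·50 + 7·134 + 2·78 = 3182; the extra graphic supplies 528, so x = 528/22 ≈ 24.00.
y: target moment 53×100 = 5300; current 9·139 + 7·156 + 6·11 + 7·96 + 2·64 = 3209; the extra graphic supplies 2091, so y = 2091/22 ≈ 95.05.

(24, 95)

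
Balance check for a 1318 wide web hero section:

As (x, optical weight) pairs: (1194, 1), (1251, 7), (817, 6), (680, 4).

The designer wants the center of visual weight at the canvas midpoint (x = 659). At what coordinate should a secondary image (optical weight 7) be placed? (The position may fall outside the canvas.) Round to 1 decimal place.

x ≈ -156.9

New total weight: (1 + 7 + 6 + 4) + 7 = 25.
Along x: (17573 + 7·x) / 25 = 659 (existing moment 1·1194 + 7·1251 + 6·817 + 4·680 = 17573) ⇒ x = (16475 − 17573) / 7 ≈ -156.86.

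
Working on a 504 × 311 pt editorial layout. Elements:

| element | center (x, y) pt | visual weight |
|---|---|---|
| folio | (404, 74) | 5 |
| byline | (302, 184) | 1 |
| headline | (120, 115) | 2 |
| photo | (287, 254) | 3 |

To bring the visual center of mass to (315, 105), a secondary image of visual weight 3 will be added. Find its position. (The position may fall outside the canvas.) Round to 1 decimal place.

With the secondary image, Σw becomes 5 + 1 + 2 + 3 + 3 = 14.
x: target moment 14×315 = 4410; current 5·404 + 1·302 + 2·120 + 3·287 = 3423; the secondary image supplies 987, so x = 987/3 ≈ 329.00.
y: target moment 14×105 = 1470; current 5·74 + 1·184 + 2·115 + 3·254 = 1546; the secondary image supplies -76, so y = -76/3 ≈ -25.33.

(329.0, -25.3)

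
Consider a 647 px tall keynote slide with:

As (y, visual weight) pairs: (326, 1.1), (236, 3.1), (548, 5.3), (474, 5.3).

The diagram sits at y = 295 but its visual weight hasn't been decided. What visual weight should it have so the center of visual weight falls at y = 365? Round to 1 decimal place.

w ≈ 15.8

Fixed elements: Σw = 1.1 + 3.1 + 5.3 + 5.3 = 14.8, Σw·y = 1.1·326 + 3.1·236 + 5.3·548 + 5.3·474 = 6506.8.
Balance at y = 365 requires (6506.8 + w·295) / (14.8 + w) = 365.
Solving: w = (365·14.8 − 6506.8) / (295 − 365) = -1104.8 / -70 ≈ 15.78.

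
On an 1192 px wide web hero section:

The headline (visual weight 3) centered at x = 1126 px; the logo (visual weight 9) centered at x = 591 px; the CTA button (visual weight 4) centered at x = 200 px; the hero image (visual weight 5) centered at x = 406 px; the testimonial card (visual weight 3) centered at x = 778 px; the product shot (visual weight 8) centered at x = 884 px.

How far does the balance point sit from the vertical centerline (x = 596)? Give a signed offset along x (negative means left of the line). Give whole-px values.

Total weight = 3 + 9 + 4 + 5 + 3 + 8 = 32.
x-moment: 3·1126 + 9·591 + 4·200 + 5·406 + 3·778 + 8·884 = 20933; centroid 20933/32 ≈ 654.16.
Offset from x = 596: 654.16 − 596 ≈ 58.16.

≈ 58 px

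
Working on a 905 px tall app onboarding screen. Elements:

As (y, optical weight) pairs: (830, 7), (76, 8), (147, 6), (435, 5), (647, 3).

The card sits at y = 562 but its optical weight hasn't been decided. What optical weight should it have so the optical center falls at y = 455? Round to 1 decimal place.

Known weights sum to 7 + 8 + 6 + 5 + 3 = 29; their moment is 7·830 + 8·76 + 6·147 + 5·435 + 3·647 = 11416.
Balance at y = 455 requires (11416 + w·562) / (29 + w) = 455.
Solving: w = (455·29 − 11416) / (562 − 455) = 1779 / 107 ≈ 16.63.

w ≈ 16.6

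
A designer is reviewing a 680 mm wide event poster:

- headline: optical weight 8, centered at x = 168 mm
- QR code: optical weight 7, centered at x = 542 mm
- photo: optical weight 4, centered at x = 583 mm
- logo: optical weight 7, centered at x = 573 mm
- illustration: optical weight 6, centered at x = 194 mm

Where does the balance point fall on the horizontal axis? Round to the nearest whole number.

Weights sum to 8 + 7 + 4 + 7 + 6 = 32.
x: (8·168 + 7·542 + 4·583 + 7·573 + 6·194) / 32 = 12645 / 32 ≈ 395.16

x ≈ 395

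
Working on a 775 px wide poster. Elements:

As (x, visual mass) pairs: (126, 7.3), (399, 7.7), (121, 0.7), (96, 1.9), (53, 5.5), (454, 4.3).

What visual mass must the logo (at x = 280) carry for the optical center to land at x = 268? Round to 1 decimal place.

Existing Σw = 27.4 (7.3 + 7.7 + 0.7 + 1.9 + 5.5 + 4.3); existing moment 7.3·126 + 7.7·399 + 0.7·121 + 1.9·96 + 5.5·53 + 4.3·454 = 6502.9.
For the centroid to hit 268: (6502.9 + w·280) / (27.4 + w) = 268.
Rearranging, w·(280 − 268) = 268·27.4 − 6502.9 = 840.3, so w ≈ 840.3/12 = 70.02.

w ≈ 70.0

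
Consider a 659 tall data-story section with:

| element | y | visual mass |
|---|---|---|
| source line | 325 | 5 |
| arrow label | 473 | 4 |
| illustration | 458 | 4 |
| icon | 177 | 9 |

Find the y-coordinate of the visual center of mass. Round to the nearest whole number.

y ≈ 316

Σw = 5 + 4 + 4 + 9 = 22.
y: (5·325 + 4·473 + 4·458 + 9·177) / 22 = 6942 / 22 ≈ 315.55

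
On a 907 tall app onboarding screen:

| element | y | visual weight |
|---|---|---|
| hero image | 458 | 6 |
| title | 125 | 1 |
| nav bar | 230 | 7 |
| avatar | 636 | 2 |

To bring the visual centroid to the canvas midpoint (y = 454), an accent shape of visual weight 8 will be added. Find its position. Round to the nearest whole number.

y ≈ 643

New total weight: (6 + 1 + 7 + 2) + 8 = 24.
Along y: (5755 + 8·y) / 24 = 454 (existing moment 6·458 + 1·125 + 7·230 + 2·636 = 5755) ⇒ y = (10896 − 5755) / 8 ≈ 642.62.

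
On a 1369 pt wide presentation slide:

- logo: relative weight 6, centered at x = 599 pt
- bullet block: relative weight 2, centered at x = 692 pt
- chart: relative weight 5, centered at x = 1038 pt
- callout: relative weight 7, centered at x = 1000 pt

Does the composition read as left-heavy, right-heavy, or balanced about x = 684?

Total weight = 6 + 2 + 5 + 7 = 20.
x-moment: 6·599 + 2·692 + 5·1038 + 7·1000 = 17168; centroid 17168/20 ≈ 858.40.
Since 858.4 is right of 684, the composition reads right-heavy.

right-heavy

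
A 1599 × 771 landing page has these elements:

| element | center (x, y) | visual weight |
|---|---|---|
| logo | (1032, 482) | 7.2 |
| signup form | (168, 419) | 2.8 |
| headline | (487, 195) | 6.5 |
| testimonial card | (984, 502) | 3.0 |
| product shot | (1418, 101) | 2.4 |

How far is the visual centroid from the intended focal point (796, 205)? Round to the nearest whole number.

≈ 145

Total weight = 7.2 + 2.8 + 6.5 + 3.0 + 2.4 = 21.9.
Σw·x = 7.2·1032 + 2.8·168 + 6.5·487 + 3.0·984 + 2.4·1418 = 17421.5, so x̄ = 17421.5/21.9 ≈ 795.50.
Σw·y = 7.2·482 + 2.8·419 + 6.5·195 + 3.0·502 + 2.4·101 = 7659.5, so ȳ = 7659.5/21.9 ≈ 349.75.
Relative to (796, 205): Δ = (-0.50, 144.75); |Δ| = √(-0.50² + 144.75²) ≈ 144.75.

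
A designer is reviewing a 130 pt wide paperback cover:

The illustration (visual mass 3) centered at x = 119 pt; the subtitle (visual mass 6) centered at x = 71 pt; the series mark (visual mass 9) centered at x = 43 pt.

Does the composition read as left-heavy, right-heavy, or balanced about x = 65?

Total weight = 3 + 6 + 9 = 18.
x: (3·119 + 6·71 + 9·43) / 18 = 1170 / 18 ≈ 65.00
65.00 = 65 exactly: balanced.

balanced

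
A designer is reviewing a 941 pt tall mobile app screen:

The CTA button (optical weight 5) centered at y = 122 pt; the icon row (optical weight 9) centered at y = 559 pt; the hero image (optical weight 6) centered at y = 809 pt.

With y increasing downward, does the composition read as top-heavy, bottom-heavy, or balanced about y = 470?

Total weight = 5 + 9 + 6 = 20.
y: (5·122 + 9·559 + 6·809) / 20 = 10495 / 20 ≈ 524.75
524.8 vs midline 470 → bottom-heavy.

bottom-heavy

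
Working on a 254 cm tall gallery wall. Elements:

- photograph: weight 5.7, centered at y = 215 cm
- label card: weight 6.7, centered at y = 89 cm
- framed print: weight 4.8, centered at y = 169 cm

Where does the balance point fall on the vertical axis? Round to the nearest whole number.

Total weight = 5.7 + 6.7 + 4.8 = 17.2.
Σw·y = 5.7·215 + 6.7·89 + 4.8·169 = 2633.0, so ȳ = 2633.0/17.2 ≈ 153.08.

y ≈ 153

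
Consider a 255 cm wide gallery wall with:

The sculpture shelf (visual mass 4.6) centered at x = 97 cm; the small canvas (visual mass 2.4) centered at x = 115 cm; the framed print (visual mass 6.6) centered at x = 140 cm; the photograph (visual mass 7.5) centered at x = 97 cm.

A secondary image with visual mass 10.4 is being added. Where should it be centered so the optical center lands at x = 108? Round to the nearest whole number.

With the secondary image, Σw becomes 4.6 + 2.4 + 6.6 + 7.5 + 10.4 = 31.5.
x: target moment 31.5×108 = 3402.0; current 4.6·97 + 2.4·115 + 6.6·140 + 7.5·97 = 2373.7; the secondary image supplies 1028.3, so x = 1028.3/10.4 ≈ 98.88.

x ≈ 99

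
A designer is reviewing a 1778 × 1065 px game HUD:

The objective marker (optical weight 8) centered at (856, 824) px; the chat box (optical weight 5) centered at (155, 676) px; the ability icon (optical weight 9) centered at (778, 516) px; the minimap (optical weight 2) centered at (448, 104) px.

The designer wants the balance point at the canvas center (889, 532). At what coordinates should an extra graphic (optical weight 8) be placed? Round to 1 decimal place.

With the extra graphic, Σw becomes 8 + 5 + 9 + 2 + 8 = 32.
Along x: (15521 + 8·x) / 32 = 889 (existing moment 8·856 + 5·155 + 9·778 + 2·448 = 15521) ⇒ x = (28448 − 15521) / 8 ≈ 1615.88.
Along y: (14824 + 8·y) / 32 = 532 (existing moment 8·824 + 5·676 + 9·516 + 2·104 = 14824) ⇒ y = (17024 − 14824) / 8 ≈ 275.00.

(1615.9, 275.0)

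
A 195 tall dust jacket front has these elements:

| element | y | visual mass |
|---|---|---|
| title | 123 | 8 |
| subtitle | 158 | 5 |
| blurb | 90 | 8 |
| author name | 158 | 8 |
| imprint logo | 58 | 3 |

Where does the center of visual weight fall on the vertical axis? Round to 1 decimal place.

y ≈ 122.9

Total weight = 8 + 5 + 8 + 8 + 3 = 32.
y-moment: 8·123 + 5·158 + 8·90 + 8·158 + 3·58 = 3932; centroid 3932/32 ≈ 122.88.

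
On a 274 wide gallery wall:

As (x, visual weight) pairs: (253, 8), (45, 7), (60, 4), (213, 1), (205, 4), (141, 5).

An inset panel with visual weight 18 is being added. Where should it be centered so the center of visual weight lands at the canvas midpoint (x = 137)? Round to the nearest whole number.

New total weight: (8 + 7 + 4 + 1 + 4 + 5) + 18 = 47.
x: need Σw·x = 47·137 = 6439. Existing = 8·253 + 7·45 + 4·60 + 1·213 + 4·205 + 5·141 = 4317. Remainder 2122 / 18 ≈ 117.89.

x ≈ 118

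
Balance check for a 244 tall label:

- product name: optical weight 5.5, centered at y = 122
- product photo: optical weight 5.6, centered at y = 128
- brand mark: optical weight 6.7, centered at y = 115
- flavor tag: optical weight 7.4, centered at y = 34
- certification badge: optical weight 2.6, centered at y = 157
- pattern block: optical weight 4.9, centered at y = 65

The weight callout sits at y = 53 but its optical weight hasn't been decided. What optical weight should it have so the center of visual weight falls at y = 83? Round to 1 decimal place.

Existing Σw = 32.7 (5.5 + 5.6 + 6.7 + 7.4 + 2.6 + 4.9); existing moment 5.5·122 + 5.6·128 + 6.7·115 + 7.4·34 + 2.6·157 + 4.9·65 = 3136.6.
For the centroid to hit 83: (3136.6 + w·53) / (32.7 + w) = 83.
So w = (83·32.7 − 3136.6)/(53 − 83) = -422.5/-30 ≈ 14.08.

w ≈ 14.1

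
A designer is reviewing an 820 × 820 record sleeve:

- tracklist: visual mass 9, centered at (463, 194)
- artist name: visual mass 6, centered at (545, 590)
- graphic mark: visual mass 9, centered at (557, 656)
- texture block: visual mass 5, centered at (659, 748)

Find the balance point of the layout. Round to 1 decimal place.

(542.9, 514.8)

Weights sum to 9 + 6 + 9 + 5 = 29.
x: (9·463 + 6·545 + 9·557 + 5·659) / 29 = 15745 / 29 ≈ 542.93
y: (9·194 + 6·590 + 9·656 + 5·748) / 29 = 14930 / 29 ≈ 514.83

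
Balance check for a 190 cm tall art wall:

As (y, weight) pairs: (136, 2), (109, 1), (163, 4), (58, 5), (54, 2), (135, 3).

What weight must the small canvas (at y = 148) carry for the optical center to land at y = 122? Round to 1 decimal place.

w ≈ 9.2

Existing Σw = 17 (2 + 1 + 4 + 5 + 2 + 3); existing moment 2·136 + 1·109 + 4·163 + 5·58 + 2·54 + 3·135 = 1836.
For the centroid to hit 122: (1836 + w·148) / (17 + w) = 122.
So w = (122·17 − 1836)/(148 − 122) = 238/26 ≈ 9.15.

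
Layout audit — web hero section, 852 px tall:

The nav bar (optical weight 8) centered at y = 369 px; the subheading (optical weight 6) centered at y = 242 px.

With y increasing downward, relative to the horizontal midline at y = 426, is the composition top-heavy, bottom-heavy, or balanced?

Weights sum to 8 + 6 = 14.
y: (8·369 + 6·242) / 14 = 4404 / 14 ≈ 314.57
314.6 vs midline 426 → top-heavy.

top-heavy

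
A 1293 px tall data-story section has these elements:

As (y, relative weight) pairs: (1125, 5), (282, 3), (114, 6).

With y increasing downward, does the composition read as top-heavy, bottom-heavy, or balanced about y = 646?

Total weight = 5 + 3 + 6 = 14.
y: (5·1125 + 3·282 + 6·114) / 14 = 7155 / 14 ≈ 511.07
511.1 lies above (smaller y than) the midline 646, so the layout is top-heavy.

top-heavy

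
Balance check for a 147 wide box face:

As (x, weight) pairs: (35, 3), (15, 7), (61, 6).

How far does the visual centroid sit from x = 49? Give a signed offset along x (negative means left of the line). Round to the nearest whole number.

Weights sum to 3 + 7 + 6 = 16.
x-moment: 3·35 + 7·15 + 6·61 = 576; centroid 576/16 ≈ 36.00.
Against x = 49, that's 36.00 − 49 = -13.00.

≈ -13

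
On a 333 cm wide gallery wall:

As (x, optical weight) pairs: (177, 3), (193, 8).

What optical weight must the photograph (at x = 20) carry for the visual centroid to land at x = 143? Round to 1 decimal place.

Known weights sum to 3 + 8 = 11; their moment is 3·177 + 8·193 = 2075.
Set Σw·x/Σw = 143: (2075 + 20w) = 143·(11 + w).
Solving: w = (143·11 − 2075) / (20 − 143) = -502 / -123 ≈ 4.08.

w ≈ 4.1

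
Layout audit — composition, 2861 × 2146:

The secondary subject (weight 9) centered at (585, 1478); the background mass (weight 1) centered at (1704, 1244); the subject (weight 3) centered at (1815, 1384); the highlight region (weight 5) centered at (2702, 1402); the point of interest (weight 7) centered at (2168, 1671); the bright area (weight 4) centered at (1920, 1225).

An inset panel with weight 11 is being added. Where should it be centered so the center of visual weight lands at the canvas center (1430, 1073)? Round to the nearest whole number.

After adding the inset panel, total weight = 9 + 1 + 3 + 5 + 7 + 4 + 11 = 40.
x: target moment 40×1430 = 57200; current 9·585 + 1·1704 + 3·1815 + 5·2702 + 7·2168 + 4·1920 = 48780; the inset panel supplies 8420, so x = 8420/11 ≈ 765.45.
y: target moment 40×1073 = 42920; current 9·1478 + 1·1244 + 3·1384 + 5·1402 + 7·1671 + 4·1225 = 42305; the inset panel supplies 615, so y = 615/11 ≈ 55.91.

(765, 56)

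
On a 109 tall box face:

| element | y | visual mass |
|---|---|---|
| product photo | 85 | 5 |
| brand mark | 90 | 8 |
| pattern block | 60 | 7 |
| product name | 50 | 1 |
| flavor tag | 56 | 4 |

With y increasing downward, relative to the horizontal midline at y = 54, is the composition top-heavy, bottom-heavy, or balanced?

Σw = 5 + 8 + 7 + 1 + 4 = 25.
Σw·y = 5·85 + 8·90 + 7·60 + 1·50 + 4·56 = 1839, so ȳ = 1839/25 ≈ 73.56.
73.6 lies below (larger y than) the midline 54, so the layout is bottom-heavy.

bottom-heavy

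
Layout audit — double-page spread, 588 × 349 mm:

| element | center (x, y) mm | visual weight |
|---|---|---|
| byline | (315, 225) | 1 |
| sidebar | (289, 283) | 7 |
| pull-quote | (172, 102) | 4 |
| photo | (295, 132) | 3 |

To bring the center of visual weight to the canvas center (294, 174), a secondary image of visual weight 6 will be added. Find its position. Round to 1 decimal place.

(377.2, 107.3)

New total weight: (1 + 7 + 4 + 3) + 6 = 21.
x: target moment 21×294 = 6174; current 1·315 + 7·289 + 4·172 + 3·295 = 3911; the secondary image supplies 2263, so x = 2263/6 ≈ 377.17.
y: target moment 21×174 = 3654; current 1·225 + 7·283 + 4·102 + 3·132 = 3010; the secondary image supplies 644, so y = 644/6 ≈ 107.33.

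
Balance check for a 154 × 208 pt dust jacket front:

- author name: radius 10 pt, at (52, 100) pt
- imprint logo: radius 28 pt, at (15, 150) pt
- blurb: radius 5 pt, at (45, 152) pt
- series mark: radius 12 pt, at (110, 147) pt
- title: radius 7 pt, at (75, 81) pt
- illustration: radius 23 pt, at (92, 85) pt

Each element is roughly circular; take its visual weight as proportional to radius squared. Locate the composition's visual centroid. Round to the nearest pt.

Weights ∝ r²: author name 10² = 100, imprint logo 28² = 784, blurb 5² = 25, series mark 12² = 144, title 7² = 49, illustration 23² = 529; Σw = 1631.
Σw·x = 86268; x̄ = 86268/1631 ≈ 52.89.
Σw·y = 201502; ȳ = 201502/1631 ≈ 123.55.

(53, 124)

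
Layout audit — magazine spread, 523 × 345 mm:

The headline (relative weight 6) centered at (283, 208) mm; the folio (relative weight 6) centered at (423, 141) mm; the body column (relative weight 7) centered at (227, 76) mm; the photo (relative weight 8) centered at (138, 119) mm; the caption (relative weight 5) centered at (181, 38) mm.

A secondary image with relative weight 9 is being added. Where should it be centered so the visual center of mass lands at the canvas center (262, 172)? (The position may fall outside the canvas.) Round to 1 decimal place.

(323.1, 364.9)

After adding the secondary image, total weight = 6 + 6 + 7 + 8 + 5 + 9 = 41.
x: target moment 41×262 = 10742; current 6·283 + 6·423 + 7·227 + 8·138 + 5·181 = 7834; the secondary image supplies 2908, so x = 2908/9 ≈ 323.11.
y: target moment 41×172 = 7052; current 6·208 + 6·141 + 7·76 + 8·119 + 5·38 = 3768; the secondary image supplies 3284, so y = 3284/9 ≈ 364.89.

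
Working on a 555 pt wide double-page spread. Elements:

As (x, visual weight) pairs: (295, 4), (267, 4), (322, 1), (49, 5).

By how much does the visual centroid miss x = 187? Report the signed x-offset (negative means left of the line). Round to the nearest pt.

Weights sum to 4 + 4 + 1 + 5 = 14.
Σw·x = 4·295 + 4·267 + 1·322 + 5·49 = 2815, so x̄ = 2815/14 ≈ 201.07.
Against x = 187, that's 201.07 − 187 = 14.07.

≈ 14 pt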